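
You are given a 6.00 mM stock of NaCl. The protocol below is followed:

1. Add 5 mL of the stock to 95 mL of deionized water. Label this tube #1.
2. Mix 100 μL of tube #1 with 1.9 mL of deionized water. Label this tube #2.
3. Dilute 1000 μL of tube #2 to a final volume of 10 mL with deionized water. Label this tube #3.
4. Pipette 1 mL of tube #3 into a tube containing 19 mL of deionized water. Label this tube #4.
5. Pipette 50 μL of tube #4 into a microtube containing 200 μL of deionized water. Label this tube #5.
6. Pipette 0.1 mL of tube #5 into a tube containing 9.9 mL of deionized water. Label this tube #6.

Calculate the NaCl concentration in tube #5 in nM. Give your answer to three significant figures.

15.0 nM

Step 1: 5 mL + 95 mL = 100 mL total → factor 100/5 = 20
Step 2: 100 μL + 1.9 mL = 2000 μL total → factor 2000/100 = 20
Step 3: 1000 μL brought to 10 mL → factor 10000/1000 = 10
Step 4: 1 mL + 19 mL = 20 mL total → factor 20/1 = 20
Step 5: 50 μL + 200 μL = 250 μL total → factor 250/50 = 5
Dilution factor through tube #5 = 20 × 20 × 10 × 20 × 5 = 4 × 10^5
[tube #5] = 6.00 mM / 4 × 10^5 = 1.500 × 10^-5 mM = 15.0 nM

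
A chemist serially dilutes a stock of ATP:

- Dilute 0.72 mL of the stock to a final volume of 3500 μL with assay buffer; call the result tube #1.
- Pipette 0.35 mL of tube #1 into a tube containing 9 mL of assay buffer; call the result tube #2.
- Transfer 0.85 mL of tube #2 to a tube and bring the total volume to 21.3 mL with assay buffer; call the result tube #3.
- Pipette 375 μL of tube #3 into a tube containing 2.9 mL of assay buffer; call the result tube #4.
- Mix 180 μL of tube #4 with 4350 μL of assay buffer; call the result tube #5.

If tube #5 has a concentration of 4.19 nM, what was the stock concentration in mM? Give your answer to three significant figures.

Step 1: 0.72 mL brought to 3500 μL → factor 3.5/0.72 = 4.8611
Step 2: 0.35 mL + 9 mL = 9.35 mL total → factor 9.35/0.35 = 26.714
Step 3: 0.85 mL brought to 21.3 mL → factor 21.3/0.85 = 25.059
Step 4: 375 μL + 2.9 mL = 3275 μL total → factor 3275/375 = 8.7333
Step 5: 180 μL + 4350 μL = 4530 μL total → factor 4530/180 = 25.167
Overall dilution factor = 4.8611 × 26.714 × 25.059 × 8.7333 × 25.167 = 7.1523 × 10^5
Stock = 4.19 nM × 7.1523 × 10^5 = 2.997 × 10^6 nM = 3.00 mM

3.00 mM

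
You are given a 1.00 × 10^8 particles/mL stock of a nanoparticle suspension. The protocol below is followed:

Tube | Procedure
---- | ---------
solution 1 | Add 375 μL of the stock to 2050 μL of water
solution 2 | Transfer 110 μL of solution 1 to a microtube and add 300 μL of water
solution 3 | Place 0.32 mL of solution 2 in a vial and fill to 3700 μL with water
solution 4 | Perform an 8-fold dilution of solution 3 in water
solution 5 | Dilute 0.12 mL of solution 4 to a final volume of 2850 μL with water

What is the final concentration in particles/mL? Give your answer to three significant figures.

Step 1: 375 μL + 2050 μL = 2425 μL total → factor 2425/375 = 6.4667
Step 2: 110 μL + 300 μL = 410 μL total → factor 410/110 = 3.7273
Step 3: 0.32 mL brought to 3700 μL → factor 3.7/0.32 = 11.562
Step 4: 8-fold → factor 8
Step 5: 0.12 mL brought to 2850 μL → factor 2.85/0.12 = 23.75
Overall dilution factor = 6.4667 × 3.7273 × 11.562 × 8 × 23.75 = 52951
Final = 1.00 × 10^8 particles/mL / 52951 = 1.89 × 10^3 particles/mL

1.89 × 10^3 particles/mL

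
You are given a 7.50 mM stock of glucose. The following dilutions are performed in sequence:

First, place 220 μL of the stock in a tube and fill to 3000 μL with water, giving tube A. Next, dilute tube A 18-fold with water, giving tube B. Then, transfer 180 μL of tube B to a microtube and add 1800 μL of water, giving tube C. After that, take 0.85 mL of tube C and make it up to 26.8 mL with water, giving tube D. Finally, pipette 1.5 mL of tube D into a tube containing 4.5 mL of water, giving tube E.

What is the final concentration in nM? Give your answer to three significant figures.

Step 1: 220 μL brought to 3000 μL → factor 3000/220 = 13.636
Step 2: 18-fold → factor 18
Step 3: 180 μL + 1800 μL = 1980 μL total → factor 1980/180 = 11
Step 4: 0.85 mL brought to 26.8 mL → factor 26.8/0.85 = 31.529
Step 5: 1.5 mL + 4.5 mL = 6 mL total → factor 6/1.5 = 4
Overall dilution factor = 13.636 × 18 × 11 × 31.529 × 4 = 3.4052 × 10^5
Final = 7.50 mM / 3.4052 × 10^5 = 2.203 × 10^-5 mM = 22.0 nM

22.0 nM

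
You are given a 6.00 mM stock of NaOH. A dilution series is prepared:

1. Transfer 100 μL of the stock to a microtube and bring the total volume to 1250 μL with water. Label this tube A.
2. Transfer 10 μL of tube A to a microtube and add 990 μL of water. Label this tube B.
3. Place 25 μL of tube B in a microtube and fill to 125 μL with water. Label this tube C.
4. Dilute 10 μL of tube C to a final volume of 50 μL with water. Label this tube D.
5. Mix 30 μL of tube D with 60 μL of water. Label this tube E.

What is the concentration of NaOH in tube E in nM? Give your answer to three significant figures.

64.0 nM

Step 1: 100 μL brought to 1250 μL → factor 1250/100 = 12.5
Step 2: 10 μL + 990 μL = 1000 μL total → factor 1000/10 = 100
Step 3: 25 μL brought to 125 μL → factor 125/25 = 5
Step 4: 10 μL brought to 50 μL → factor 50/10 = 5
Step 5: 30 μL + 60 μL = 90 μL total → factor 90/30 = 3
Overall dilution factor = 12.5 × 100 × 5 × 5 × 3 = 93750
Final = 6.00 mM / 93750 = 6.400 × 10^-5 mM = 64.0 nM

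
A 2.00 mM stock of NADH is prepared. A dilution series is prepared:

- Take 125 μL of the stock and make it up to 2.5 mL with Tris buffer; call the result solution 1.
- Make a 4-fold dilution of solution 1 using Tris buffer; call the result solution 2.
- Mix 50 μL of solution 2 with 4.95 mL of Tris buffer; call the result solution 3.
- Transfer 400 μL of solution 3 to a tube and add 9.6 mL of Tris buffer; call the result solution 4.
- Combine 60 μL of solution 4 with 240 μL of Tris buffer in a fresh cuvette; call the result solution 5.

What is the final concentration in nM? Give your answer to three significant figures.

Step 1: 125 μL brought to 2.5 mL → factor 2500/125 = 20
Step 2: 4-fold → factor 4
Step 3: 50 μL + 4.95 mL = 5000 μL total → factor 5000/50 = 100
Step 4: 400 μL + 9.6 mL = 10000 μL total → factor 10000/400 = 25
Step 5: 60 μL + 240 μL = 300 μL total → factor 300/60 = 5
Overall dilution factor = 20 × 4 × 100 × 25 × 5 = 1 × 10^6
Final = 2.00 mM / 1 × 10^6 = 2.000 × 10^-6 mM = 2.00 nM

2.00 nM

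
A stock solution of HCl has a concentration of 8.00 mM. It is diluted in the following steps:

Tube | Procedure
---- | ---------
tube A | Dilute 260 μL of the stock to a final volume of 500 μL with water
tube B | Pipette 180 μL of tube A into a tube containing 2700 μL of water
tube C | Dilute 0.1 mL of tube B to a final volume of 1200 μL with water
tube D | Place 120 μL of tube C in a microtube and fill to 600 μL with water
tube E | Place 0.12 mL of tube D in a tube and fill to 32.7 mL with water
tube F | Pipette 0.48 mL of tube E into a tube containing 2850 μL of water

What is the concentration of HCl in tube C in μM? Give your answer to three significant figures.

21.7 μM

Step 1: 260 μL brought to 500 μL → factor 500/260 = 1.9231
Step 2: 180 μL + 2700 μL = 2880 μL total → factor 2880/180 = 16
Step 3: 0.1 mL brought to 1200 μL → factor 1.2/0.1 = 12
Dilution factor through tube C = 1.9231 × 16 × 12 = 369.23
[tube C] = 8.00 mM / 369.23 = 0.02167 mM = 21.7 μM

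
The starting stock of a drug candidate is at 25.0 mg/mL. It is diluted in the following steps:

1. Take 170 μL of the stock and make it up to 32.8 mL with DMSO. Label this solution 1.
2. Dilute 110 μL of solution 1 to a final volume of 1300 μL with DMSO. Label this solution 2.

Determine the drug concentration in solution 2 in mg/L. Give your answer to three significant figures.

11.0 mg/L

Step 1: 170 μL brought to 32.8 mL → factor 32800/170 = 192.94
Step 2: 110 μL brought to 1300 μL → factor 1300/110 = 11.818
Overall dilution factor = 192.94 × 11.818 = 2280.2
Final = 25.0 mg/mL / 2280.2 = 0.01096 mg/mL = 11.0 mg/L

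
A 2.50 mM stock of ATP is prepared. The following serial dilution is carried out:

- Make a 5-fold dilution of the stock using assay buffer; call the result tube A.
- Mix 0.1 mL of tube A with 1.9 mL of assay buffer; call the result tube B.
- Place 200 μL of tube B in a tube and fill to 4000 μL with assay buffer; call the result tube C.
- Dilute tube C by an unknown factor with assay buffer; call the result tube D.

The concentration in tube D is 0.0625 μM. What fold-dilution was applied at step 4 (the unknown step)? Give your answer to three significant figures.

20.0-fold

Step 1: 5-fold → factor 5
Step 2: 0.1 mL + 1.9 mL = 2 mL total → factor 2/0.1 = 20
Step 3: 200 μL brought to 4000 μL → factor 4000/200 = 20
Step 4: unknown factor x
Product of known-step factors = 2000
Overall factor = 2.50 mM / (0.0625 μM) = 40000
x = 40000 / 2000 = 20.0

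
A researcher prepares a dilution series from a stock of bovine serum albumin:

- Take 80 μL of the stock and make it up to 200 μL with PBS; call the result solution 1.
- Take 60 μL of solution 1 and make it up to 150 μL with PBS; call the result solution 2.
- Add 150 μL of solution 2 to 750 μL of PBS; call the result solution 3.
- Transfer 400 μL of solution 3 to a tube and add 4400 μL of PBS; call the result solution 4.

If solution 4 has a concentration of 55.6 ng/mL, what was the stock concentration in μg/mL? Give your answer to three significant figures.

Step 1: 80 μL brought to 200 μL → factor 200/80 = 2.5
Step 2: 60 μL brought to 150 μL → factor 150/60 = 2.5
Step 3: 150 μL + 750 μL = 900 μL total → factor 900/150 = 6
Step 4: 400 μL + 4400 μL = 4800 μL total → factor 4800/400 = 12
Overall dilution factor = 2.5 × 2.5 × 6 × 12 = 450
Stock = 55.6 ng/mL × 450 = 2.502 × 10^4 ng/mL = 25.0 μg/mL

25.0 μg/mL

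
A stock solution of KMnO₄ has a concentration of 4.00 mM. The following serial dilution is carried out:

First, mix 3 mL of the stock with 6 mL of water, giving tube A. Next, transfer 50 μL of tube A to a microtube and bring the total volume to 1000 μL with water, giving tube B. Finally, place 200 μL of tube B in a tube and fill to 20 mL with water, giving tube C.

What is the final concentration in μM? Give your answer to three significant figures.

0.667 μM

Step 1: 3 mL + 6 mL = 9 mL total → factor 9/3 = 3
Step 2: 50 μL brought to 1000 μL → factor 1000/50 = 20
Step 3: 200 μL brought to 20 mL → factor 20000/200 = 100
Overall dilution factor = 3 × 20 × 100 = 6000
Final = 4.00 mM / 6000 = 0.0006667 mM = 0.667 μM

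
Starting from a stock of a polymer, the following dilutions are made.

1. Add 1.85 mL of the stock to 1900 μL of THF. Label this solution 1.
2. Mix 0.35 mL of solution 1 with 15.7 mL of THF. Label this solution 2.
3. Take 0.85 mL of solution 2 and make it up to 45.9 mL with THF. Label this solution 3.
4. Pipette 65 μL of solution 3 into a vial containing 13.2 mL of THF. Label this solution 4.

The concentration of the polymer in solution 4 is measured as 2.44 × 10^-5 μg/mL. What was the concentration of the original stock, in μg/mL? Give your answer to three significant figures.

25.0 μg/mL

Step 1: 1.85 mL + 1900 μL = 3.75 mL total → factor 3.75/1.85 = 2.027
Step 2: 0.35 mL + 15.7 mL = 16.05 mL total → factor 16.05/0.35 = 45.857
Step 3: 0.85 mL brought to 45.9 mL → factor 45.9/0.85 = 54
Step 4: 65 μL + 13.2 mL = 13265 μL total → factor 13265/65 = 204.08
Overall dilution factor = 2.027 × 45.857 × 54 × 204.08 = 1.0244 × 10^6
Stock = 2.44 × 10^-5 μg/mL × 1.0244 × 10^6 = 25.0 μg/mL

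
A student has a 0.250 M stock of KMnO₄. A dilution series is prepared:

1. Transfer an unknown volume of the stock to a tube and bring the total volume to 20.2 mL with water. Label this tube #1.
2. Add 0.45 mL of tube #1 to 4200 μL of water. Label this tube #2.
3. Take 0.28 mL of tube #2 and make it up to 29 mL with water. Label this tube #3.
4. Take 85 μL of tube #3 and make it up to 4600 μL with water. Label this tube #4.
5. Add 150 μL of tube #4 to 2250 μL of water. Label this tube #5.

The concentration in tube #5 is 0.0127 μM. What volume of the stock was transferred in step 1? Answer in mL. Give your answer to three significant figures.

0.951 mL

Step 1: v brought to 20.2 mL → factor = 20.2 mL/v
Step 2: 0.45 mL + 4200 μL = 4.65 mL total → factor 4.65/0.45 = 10.333
Step 3: 0.28 mL brought to 29 mL → factor 29/0.28 = 103.57
Step 4: 85 μL brought to 4600 μL → factor 4600/85 = 54.118
Step 5: 150 μL + 2250 μL = 2400 μL total → factor 2400/150 = 16
Product of known-step factors = 9.267 × 10^5
Overall factor = 0.250 M / (0.0127 μM) = 1.9685 × 10^7
Step-1 factor = 1.9685 × 10^7 / 9.267 × 10^5 = 21.242
v = 20.2 mL / 21.242 = 0.951 mL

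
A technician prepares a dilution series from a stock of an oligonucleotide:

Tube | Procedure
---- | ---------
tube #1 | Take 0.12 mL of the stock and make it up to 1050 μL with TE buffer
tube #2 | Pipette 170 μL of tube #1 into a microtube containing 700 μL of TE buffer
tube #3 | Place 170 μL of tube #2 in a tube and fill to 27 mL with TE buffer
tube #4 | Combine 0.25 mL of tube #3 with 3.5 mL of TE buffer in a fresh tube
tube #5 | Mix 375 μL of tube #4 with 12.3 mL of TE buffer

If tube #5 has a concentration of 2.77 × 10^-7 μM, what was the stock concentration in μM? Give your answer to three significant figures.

Step 1: 0.12 mL brought to 1050 μL → factor 1.05/0.12 = 8.75
Step 2: 170 μL + 700 μL = 870 μL total → factor 870/170 = 5.1176
Step 3: 170 μL brought to 27 mL → factor 27000/170 = 158.82
Step 4: 0.25 mL + 3.5 mL = 3.75 mL total → factor 3.75/0.25 = 15
Step 5: 375 μL + 12.3 mL = 12675 μL total → factor 12675/375 = 33.8
Overall dilution factor = 8.75 × 5.1176 × 158.82 × 15 × 33.8 = 3.6058 × 10^6
Stock = 2.77 × 10^-7 μM × 3.6058 × 10^6 = 0.999 μM

0.999 μM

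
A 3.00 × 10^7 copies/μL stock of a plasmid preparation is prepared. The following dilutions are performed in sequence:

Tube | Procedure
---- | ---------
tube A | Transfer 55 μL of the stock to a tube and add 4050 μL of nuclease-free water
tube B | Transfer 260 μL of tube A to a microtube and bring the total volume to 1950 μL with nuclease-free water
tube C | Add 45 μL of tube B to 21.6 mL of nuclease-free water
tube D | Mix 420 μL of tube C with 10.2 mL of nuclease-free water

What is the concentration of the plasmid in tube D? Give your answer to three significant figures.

Step 1: 55 μL + 4050 μL = 4105 μL total → factor 4105/55 = 74.636
Step 2: 260 μL brought to 1950 μL → factor 1950/260 = 7.5
Step 3: 45 μL + 21.6 mL = 21645 μL total → factor 21645/45 = 481
Step 4: 420 μL + 10.2 mL = 10620 μL total → factor 10620/420 = 25.286
Dilution factor through tube D = 74.636 × 7.5 × 481 × 25.286 = 6.8082 × 10^6
[tube D] = 3.00 × 10^7 copies/μL / 6.8082 × 10^6 = 4.41 copies/μL

4.41 copies/μL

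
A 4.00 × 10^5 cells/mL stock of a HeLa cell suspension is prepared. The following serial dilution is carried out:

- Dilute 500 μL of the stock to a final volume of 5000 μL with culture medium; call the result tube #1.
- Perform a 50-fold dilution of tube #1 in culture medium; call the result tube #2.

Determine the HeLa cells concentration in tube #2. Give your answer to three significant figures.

800 cells/mL

Step 1: 500 μL brought to 5000 μL → factor 5000/500 = 10
Step 2: 50-fold → factor 50
Overall dilution factor = 10 × 50 = 500
Final = 4.00 × 10^5 cells/mL / 500 = 800 cells/mL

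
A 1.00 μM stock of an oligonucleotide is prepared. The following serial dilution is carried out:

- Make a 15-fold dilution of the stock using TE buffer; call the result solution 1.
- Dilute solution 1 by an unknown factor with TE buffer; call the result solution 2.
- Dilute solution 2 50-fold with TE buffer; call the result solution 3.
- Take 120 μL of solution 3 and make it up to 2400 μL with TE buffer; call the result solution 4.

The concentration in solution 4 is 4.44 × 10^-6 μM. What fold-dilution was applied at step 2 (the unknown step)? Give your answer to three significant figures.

15.0-fold

Step 1: 15-fold → factor 15
Step 2: unknown factor x
Step 3: 50-fold → factor 50
Step 4: 120 μL brought to 2400 μL → factor 2400/120 = 20
Product of known-step factors = 15000
Overall factor = 1.00 μM / (4.44 × 10^-6 μM) = 2.2523 × 10^5
x = 2.2523 × 10^5 / 15000 = 15.0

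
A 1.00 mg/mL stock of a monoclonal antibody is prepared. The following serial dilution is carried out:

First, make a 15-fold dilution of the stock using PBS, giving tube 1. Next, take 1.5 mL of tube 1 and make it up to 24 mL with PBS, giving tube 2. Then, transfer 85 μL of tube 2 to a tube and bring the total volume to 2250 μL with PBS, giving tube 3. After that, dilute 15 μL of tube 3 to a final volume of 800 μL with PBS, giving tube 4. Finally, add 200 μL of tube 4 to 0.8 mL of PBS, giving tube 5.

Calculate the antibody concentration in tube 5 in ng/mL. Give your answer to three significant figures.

Step 1: 15-fold → factor 15
Step 2: 1.5 mL brought to 24 mL → factor 24/1.5 = 16
Step 3: 85 μL brought to 2250 μL → factor 2250/85 = 26.471
Step 4: 15 μL brought to 800 μL → factor 800/15 = 53.333
Step 5: 200 μL + 0.8 mL = 1000 μL total → factor 1000/200 = 5
Dilution factor through tube 5 = 15 × 16 × 26.471 × 53.333 × 5 = 1.6941 × 10^6
[tube 5] = 1.00 mg/mL / 1.6941 × 10^6 = 5.903 × 10^-7 mg/mL = 0.590 ng/mL

0.590 ng/mL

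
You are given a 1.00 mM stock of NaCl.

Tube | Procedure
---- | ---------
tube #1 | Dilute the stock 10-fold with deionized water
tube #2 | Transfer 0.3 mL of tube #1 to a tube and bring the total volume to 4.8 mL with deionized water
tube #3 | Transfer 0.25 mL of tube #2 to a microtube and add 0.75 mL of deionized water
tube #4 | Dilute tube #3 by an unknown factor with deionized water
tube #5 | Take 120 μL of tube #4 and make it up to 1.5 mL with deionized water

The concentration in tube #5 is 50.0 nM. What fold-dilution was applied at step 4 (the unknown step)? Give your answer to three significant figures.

Step 1: 10-fold → factor 10
Step 2: 0.3 mL brought to 4.8 mL → factor 4.8/0.3 = 16
Step 3: 0.25 mL + 0.75 mL = 1 mL total → factor 1/0.25 = 4
Step 4: unknown factor x
Step 5: 120 μL brought to 1.5 mL → factor 1500/120 = 12.5
Product of known-step factors = 8000
Overall factor = 1.00 mM / (50.0 nM) = 20000
x = 20000 / 8000 = 2.50

2.50-fold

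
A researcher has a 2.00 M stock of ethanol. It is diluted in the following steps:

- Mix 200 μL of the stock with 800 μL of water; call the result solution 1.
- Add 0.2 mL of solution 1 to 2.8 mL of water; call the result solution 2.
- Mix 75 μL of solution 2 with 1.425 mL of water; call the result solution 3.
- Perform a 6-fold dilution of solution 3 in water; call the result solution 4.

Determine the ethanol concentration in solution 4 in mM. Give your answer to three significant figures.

Step 1: 200 μL + 800 μL = 1000 μL total → factor 1000/200 = 5
Step 2: 0.2 mL + 2.8 mL = 3 mL total → factor 3/0.2 = 15
Step 3: 75 μL + 1.425 mL = 1500 μL total → factor 1500/75 = 20
Step 4: 6-fold → factor 6
Overall dilution factor = 5 × 15 × 20 × 6 = 9000
Final = 2.00 M / 9000 = 0.0002222 M = 0.222 mM

0.222 mM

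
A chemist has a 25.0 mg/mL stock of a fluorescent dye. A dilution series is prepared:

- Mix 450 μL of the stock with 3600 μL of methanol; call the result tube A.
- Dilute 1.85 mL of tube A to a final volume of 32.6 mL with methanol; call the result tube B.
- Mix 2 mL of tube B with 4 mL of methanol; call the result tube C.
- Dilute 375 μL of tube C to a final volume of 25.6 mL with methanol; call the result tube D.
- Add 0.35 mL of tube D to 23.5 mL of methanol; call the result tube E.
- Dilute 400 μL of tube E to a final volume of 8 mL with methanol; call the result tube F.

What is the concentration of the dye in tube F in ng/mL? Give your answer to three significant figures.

0.565 ng/mL

Step 1: 450 μL + 3600 μL = 4050 μL total → factor 4050/450 = 9
Step 2: 1.85 mL brought to 32.6 mL → factor 32.6/1.85 = 17.622
Step 3: 2 mL + 4 mL = 6 mL total → factor 6/2 = 3
Step 4: 375 μL brought to 25.6 mL → factor 25600/375 = 68.267
Step 5: 0.35 mL + 23.5 mL = 23.85 mL total → factor 23.85/0.35 = 68.143
Step 6: 400 μL brought to 8 mL → factor 8000/400 = 20
Overall dilution factor = 9 × 17.622 × 3 × 68.267 × 68.143 × 20 = 4.4266 × 10^7
Final = 25.0 mg/mL / 4.4266 × 10^7 = 5.648 × 10^-7 mg/mL = 0.565 ng/mL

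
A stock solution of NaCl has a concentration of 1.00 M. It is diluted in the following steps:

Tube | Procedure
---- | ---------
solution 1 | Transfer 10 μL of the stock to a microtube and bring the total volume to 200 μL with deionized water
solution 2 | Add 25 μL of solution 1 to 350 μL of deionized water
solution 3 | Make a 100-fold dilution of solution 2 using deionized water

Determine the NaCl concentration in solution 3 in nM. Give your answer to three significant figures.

3.33 × 10^4 nM

Step 1: 10 μL brought to 200 μL → factor 200/10 = 20
Step 2: 25 μL + 350 μL = 375 μL total → factor 375/25 = 15
Step 3: 100-fold → factor 100
Overall dilution factor = 20 × 15 × 100 = 30000
Final = 1.00 M / 30000 = 3.333 × 10^-5 M = 3.33 × 10^4 nM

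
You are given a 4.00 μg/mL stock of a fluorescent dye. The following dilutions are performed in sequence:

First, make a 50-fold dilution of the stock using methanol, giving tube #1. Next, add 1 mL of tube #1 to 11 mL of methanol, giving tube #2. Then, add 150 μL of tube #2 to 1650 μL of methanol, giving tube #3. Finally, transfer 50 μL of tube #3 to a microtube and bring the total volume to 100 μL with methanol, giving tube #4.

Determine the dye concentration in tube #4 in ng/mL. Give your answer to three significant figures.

Step 1: 50-fold → factor 50
Step 2: 1 mL + 11 mL = 12 mL total → factor 12/1 = 12
Step 3: 150 μL + 1650 μL = 1800 μL total → factor 1800/150 = 12
Step 4: 50 μL brought to 100 μL → factor 100/50 = 2
Overall dilution factor = 50 × 12 × 12 × 2 = 14400
Final = 4.00 μg/mL / 14400 = 0.0002778 μg/mL = 0.278 ng/mL

0.278 ng/mL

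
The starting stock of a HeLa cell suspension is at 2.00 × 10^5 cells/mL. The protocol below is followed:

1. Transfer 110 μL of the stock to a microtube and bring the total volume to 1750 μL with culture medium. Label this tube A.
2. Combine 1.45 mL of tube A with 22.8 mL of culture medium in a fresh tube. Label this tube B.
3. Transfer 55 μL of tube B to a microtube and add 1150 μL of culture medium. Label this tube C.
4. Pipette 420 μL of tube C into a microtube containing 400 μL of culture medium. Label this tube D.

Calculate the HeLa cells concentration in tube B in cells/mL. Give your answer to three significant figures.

752 cells/mL

Step 1: 110 μL brought to 1750 μL → factor 1750/110 = 15.909
Step 2: 1.45 mL + 22.8 mL = 24.25 mL total → factor 24.25/1.45 = 16.724
Dilution factor through tube B = 15.909 × 16.724 = 266.07
[tube B] = 2.00 × 10^5 cells/mL / 266.07 = 752 cells/mL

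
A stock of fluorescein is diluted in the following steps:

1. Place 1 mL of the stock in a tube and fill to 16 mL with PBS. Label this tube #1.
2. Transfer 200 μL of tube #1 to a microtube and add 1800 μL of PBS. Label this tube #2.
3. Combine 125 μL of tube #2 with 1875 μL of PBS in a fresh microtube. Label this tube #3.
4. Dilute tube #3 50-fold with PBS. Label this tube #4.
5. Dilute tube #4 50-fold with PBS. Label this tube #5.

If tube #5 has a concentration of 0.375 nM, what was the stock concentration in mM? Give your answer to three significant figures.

2.40 mM

Step 1: 1 mL brought to 16 mL → factor 16/1 = 16
Step 2: 200 μL + 1800 μL = 2000 μL total → factor 2000/200 = 10
Step 3: 125 μL + 1875 μL = 2000 μL total → factor 2000/125 = 16
Step 4: 50-fold → factor 50
Step 5: 50-fold → factor 50
Overall dilution factor = 16 × 10 × 16 × 50 × 50 = 6.4 × 10^6
Stock = 0.375 nM × 6.4 × 10^6 = 2.400 × 10^6 nM = 2.40 mM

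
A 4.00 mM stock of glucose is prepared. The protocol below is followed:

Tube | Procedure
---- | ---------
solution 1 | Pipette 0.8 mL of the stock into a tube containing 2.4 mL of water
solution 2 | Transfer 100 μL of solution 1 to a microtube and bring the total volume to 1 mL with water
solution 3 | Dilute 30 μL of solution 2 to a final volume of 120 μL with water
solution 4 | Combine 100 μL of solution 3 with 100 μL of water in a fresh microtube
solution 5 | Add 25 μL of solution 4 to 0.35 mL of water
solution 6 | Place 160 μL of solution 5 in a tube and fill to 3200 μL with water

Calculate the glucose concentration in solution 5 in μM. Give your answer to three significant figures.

Step 1: 0.8 mL + 2.4 mL = 3.2 mL total → factor 3.2/0.8 = 4
Step 2: 100 μL brought to 1 mL → factor 1000/100 = 10
Step 3: 30 μL brought to 120 μL → factor 120/30 = 4
Step 4: 100 μL + 100 μL = 200 μL total → factor 200/100 = 2
Step 5: 25 μL + 0.35 mL = 375 μL total → factor 375/25 = 15
Dilution factor through solution 5 = 4 × 10 × 4 × 2 × 15 = 4800
[solution 5] = 4.00 mM / 4800 = 0.0008333 mM = 0.833 μM

0.833 μM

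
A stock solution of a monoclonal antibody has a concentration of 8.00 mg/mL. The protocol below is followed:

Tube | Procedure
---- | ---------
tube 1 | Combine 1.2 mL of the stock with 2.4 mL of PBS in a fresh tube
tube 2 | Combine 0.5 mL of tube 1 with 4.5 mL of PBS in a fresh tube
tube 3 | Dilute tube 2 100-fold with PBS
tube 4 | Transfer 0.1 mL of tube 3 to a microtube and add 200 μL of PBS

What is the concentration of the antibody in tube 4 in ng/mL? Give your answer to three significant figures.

Step 1: 1.2 mL + 2.4 mL = 3.6 mL total → factor 3.6/1.2 = 3
Step 2: 0.5 mL + 4.5 mL = 5 mL total → factor 5/0.5 = 10
Step 3: 100-fold → factor 100
Step 4: 0.1 mL + 200 μL = 0.3 mL total → factor 0.3/0.1 = 3
Overall dilution factor = 3 × 10 × 100 × 3 = 9000
Final = 8.00 mg/mL / 9000 = 0.0008889 mg/mL = 889 ng/mL

889 ng/mL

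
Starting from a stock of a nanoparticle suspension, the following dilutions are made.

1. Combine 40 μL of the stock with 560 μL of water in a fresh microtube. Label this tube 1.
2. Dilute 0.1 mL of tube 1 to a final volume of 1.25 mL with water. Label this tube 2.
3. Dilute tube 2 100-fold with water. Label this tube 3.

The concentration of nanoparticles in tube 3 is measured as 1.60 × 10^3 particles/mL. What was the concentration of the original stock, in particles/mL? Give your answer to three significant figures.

3.00 × 10^7 particles/mL

Step 1: 40 μL + 560 μL = 600 μL total → factor 600/40 = 15
Step 2: 0.1 mL brought to 1.25 mL → factor 1.25/0.1 = 12.5
Step 3: 100-fold → factor 100
Overall dilution factor = 15 × 12.5 × 100 = 18750
Stock = 1.60 × 10^3 particles/mL × 18750 = 3.00 × 10^7 particles/mL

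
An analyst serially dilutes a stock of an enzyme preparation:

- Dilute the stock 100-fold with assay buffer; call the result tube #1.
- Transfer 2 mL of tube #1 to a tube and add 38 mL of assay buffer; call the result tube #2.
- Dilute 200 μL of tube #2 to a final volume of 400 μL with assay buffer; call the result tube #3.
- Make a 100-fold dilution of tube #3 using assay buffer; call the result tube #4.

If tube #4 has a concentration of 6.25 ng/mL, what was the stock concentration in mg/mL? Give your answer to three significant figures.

Step 1: 100-fold → factor 100
Step 2: 2 mL + 38 mL = 40 mL total → factor 40/2 = 20
Step 3: 200 μL brought to 400 μL → factor 400/200 = 2
Step 4: 100-fold → factor 100
Overall dilution factor = 100 × 20 × 2 × 100 = 4 × 10^5
Stock = 6.25 ng/mL × 4 × 10^5 = 2.500 × 10^6 ng/mL = 2.50 mg/mL

2.50 mg/mL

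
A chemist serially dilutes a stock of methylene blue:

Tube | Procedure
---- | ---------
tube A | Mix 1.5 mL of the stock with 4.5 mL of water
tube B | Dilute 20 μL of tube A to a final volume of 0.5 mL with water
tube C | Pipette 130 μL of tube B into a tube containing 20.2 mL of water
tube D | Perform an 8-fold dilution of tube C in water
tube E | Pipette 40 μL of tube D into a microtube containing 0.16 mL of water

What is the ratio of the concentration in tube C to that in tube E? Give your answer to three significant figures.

40.0

Step 1: 1.5 mL + 4.5 mL = 6 mL total → factor 6/1.5 = 4
Step 2: 20 μL brought to 0.5 mL → factor 500/20 = 25
Step 3: 130 μL + 20.2 mL = 20330 μL total → factor 20330/130 = 156.38
Step 4: 8-fold → factor 8
Step 5: 40 μL + 0.16 mL = 200 μL total → factor 200/40 = 5
Dilution factor to tube C = 15638; to tube E = 6.2554 × 10^5
[tube C]/[tube E] = (factor to tube E)/(factor to tube C) = 6.2554 × 10^5/15638 = 40.0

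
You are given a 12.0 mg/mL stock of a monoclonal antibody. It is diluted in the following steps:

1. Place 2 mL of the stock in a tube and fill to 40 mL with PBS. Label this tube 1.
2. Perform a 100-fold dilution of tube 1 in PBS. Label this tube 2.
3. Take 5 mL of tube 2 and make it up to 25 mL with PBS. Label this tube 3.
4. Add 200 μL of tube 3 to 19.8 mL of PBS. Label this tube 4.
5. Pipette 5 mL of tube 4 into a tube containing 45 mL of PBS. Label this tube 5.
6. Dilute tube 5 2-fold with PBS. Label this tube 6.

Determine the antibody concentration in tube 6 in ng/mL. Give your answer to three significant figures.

Step 1: 2 mL brought to 40 mL → factor 40/2 = 20
Step 2: 100-fold → factor 100
Step 3: 5 mL brought to 25 mL → factor 25/5 = 5
Step 4: 200 μL + 19.8 mL = 20000 μL total → factor 20000/200 = 100
Step 5: 5 mL + 45 mL = 50 mL total → factor 50/5 = 10
Step 6: 2-fold → factor 2
Overall dilution factor = 20 × 100 × 5 × 100 × 10 × 2 = 2 × 10^7
Final = 12.0 mg/mL / 2 × 10^7 = 6.000 × 10^-7 mg/mL = 0.600 ng/mL

0.600 ng/mL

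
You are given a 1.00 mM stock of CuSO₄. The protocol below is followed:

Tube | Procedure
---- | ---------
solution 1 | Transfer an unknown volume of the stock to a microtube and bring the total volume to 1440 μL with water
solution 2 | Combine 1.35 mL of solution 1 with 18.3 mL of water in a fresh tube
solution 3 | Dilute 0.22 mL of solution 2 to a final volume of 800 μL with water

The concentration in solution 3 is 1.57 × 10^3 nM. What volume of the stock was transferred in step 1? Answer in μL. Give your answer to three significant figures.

120 μL

Step 1: v brought to 1440 μL → factor = 1440 μL/v
Step 2: 1.35 mL + 18.3 mL = 19.65 mL total → factor 19.65/1.35 = 14.556
Step 3: 0.22 mL brought to 800 μL → factor 0.8/0.22 = 3.6364
Product of known-step factors = 52.929
Overall factor = 1.00 mM / (1.57 × 10^3 nM) = 636.94
Step-1 factor = 636.94 / 52.929 = 12.034
v = 1440 μL / 12.034 = 120 μL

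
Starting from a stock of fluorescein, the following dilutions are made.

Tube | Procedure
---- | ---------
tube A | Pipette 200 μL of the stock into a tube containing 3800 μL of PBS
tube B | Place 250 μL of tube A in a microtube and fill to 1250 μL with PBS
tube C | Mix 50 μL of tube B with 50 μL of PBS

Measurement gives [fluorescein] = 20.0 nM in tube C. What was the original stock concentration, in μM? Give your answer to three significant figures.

4.00 μM

Step 1: 200 μL + 3800 μL = 4000 μL total → factor 4000/200 = 20
Step 2: 250 μL brought to 1250 μL → factor 1250/250 = 5
Step 3: 50 μL + 50 μL = 100 μL total → factor 100/50 = 2
Overall dilution factor = 20 × 5 × 2 = 200
Stock = 20.0 nM × 200 = 4000 nM = 4.00 μM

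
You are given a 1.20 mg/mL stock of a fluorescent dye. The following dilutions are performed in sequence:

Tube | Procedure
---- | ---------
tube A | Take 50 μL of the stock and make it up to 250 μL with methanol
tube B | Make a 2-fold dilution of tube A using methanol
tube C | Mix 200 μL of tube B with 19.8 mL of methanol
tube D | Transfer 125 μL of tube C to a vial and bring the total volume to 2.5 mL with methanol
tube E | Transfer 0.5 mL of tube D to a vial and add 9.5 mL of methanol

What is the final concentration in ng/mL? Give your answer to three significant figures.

3.00 ng/mL

Step 1: 50 μL brought to 250 μL → factor 250/50 = 5
Step 2: 2-fold → factor 2
Step 3: 200 μL + 19.8 mL = 20000 μL total → factor 20000/200 = 100
Step 4: 125 μL brought to 2.5 mL → factor 2500/125 = 20
Step 5: 0.5 mL + 9.5 mL = 10 mL total → factor 10/0.5 = 20
Overall dilution factor = 5 × 2 × 100 × 20 × 20 = 4 × 10^5
Final = 1.20 mg/mL / 4 × 10^5 = 3.000 × 10^-6 mg/mL = 3.00 ng/mL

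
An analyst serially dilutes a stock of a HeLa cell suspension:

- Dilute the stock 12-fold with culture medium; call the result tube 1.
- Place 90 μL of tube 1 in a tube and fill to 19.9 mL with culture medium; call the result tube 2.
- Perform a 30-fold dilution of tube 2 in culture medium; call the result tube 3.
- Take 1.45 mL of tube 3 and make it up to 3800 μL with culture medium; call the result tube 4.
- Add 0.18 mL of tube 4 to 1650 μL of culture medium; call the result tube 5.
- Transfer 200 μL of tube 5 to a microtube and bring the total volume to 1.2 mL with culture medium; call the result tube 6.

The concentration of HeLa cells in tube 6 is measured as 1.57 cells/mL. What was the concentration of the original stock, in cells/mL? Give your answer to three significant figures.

2.00 × 10^7 cells/mL

Step 1: 12-fold → factor 12
Step 2: 90 μL brought to 19.9 mL → factor 19900/90 = 221.11
Step 3: 30-fold → factor 30
Step 4: 1.45 mL brought to 3800 μL → factor 3.8/1.45 = 2.6207
Step 5: 0.18 mL + 1650 μL = 1.83 mL total → factor 1.83/0.18 = 10.167
Step 6: 200 μL brought to 1.2 mL → factor 1200/200 = 6
Overall dilution factor = 12 × 221.11 × 30 × 2.6207 × 10.167 × 6 = 1.2725 × 10^7
Stock = 1.57 cells/mL × 1.2725 × 10^7 = 2.00 × 10^7 cells/mL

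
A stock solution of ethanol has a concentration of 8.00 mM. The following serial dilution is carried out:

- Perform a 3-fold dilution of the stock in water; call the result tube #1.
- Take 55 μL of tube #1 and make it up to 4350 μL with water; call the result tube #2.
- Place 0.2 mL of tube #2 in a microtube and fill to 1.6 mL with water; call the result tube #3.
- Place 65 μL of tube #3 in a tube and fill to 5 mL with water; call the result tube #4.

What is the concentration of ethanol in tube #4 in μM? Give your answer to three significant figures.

Step 1: 3-fold → factor 3
Step 2: 55 μL brought to 4350 μL → factor 4350/55 = 79.091
Step 3: 0.2 mL brought to 1.6 mL → factor 1.6/0.2 = 8
Step 4: 65 μL brought to 5 mL → factor 5000/65 = 76.923
Overall dilution factor = 3 × 79.091 × 8 × 76.923 = 1.4601 × 10^5
Final = 8.00 mM / 1.4601 × 10^5 = 5.479 × 10^-5 mM = 0.0548 μM

0.0548 μM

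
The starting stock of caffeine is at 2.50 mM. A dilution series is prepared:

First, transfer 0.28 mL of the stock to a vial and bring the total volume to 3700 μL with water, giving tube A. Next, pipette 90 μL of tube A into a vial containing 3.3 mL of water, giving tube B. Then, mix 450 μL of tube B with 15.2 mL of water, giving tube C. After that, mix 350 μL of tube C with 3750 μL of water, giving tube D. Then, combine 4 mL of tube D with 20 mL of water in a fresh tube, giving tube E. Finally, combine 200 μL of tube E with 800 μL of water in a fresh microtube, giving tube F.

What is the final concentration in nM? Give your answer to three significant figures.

Step 1: 0.28 mL brought to 3700 μL → factor 3.7/0.28 = 13.214
Step 2: 90 μL + 3.3 mL = 3390 μL total → factor 3390/90 = 37.667
Step 3: 450 μL + 15.2 mL = 15650 μL total → factor 15650/450 = 34.778
Step 4: 350 μL + 3750 μL = 4100 μL total → factor 4100/350 = 11.714
Step 5: 4 mL + 20 mL = 24 mL total → factor 24/4 = 6
Step 6: 200 μL + 800 μL = 1000 μL total → factor 1000/200 = 5
Overall dilution factor = 13.214 × 37.667 × 34.778 × 11.714 × 6 × 5 = 6.0833 × 10^6
Final = 2.50 mM / 6.0833 × 10^6 = 4.110 × 10^-7 mM = 0.411 nM

0.411 nM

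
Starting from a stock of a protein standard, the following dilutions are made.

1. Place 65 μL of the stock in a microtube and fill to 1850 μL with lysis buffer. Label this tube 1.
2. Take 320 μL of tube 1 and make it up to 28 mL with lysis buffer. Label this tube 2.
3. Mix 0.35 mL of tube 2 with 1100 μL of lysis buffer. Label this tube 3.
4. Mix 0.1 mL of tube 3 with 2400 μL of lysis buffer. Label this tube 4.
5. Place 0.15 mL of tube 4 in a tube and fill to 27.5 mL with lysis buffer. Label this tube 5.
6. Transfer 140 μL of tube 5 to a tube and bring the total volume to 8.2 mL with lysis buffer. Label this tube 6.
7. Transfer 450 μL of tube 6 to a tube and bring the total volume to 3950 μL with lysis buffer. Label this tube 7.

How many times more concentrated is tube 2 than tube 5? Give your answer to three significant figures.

1.90 × 10^4

Step 1: 65 μL brought to 1850 μL → factor 1850/65 = 28.462
Step 2: 320 μL brought to 28 mL → factor 28000/320 = 87.5
Step 3: 0.35 mL + 1100 μL = 1.45 mL total → factor 1.45/0.35 = 4.1429
Step 4: 0.1 mL + 2400 μL = 2.5 mL total → factor 2.5/0.1 = 25
Step 5: 0.15 mL brought to 27.5 mL → factor 27.5/0.15 = 183.33
Dilution factor to tube 2 = 2490.4; to tube 5 = 4.7288 × 10^7
[tube 2]/[tube 5] = (factor to tube 5)/(factor to tube 2) = 4.7288 × 10^7/2490.4 = 1.90 × 10^4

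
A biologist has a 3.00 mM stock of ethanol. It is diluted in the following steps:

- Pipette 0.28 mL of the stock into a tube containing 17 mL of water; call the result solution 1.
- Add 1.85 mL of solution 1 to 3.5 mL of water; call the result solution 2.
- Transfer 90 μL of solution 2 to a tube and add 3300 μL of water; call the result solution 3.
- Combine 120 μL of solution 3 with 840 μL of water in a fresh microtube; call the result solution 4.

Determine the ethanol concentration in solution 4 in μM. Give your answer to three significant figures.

0.0558 μM

Step 1: 0.28 mL + 17 mL = 17.28 mL total → factor 17.28/0.28 = 61.714
Step 2: 1.85 mL + 3.5 mL = 5.35 mL total → factor 5.35/1.85 = 2.8919
Step 3: 90 μL + 3300 μL = 3390 μL total → factor 3390/90 = 37.667
Step 4: 120 μL + 840 μL = 960 μL total → factor 960/120 = 8
Overall dilution factor = 61.714 × 2.8919 × 37.667 × 8 = 53779
Final = 3.00 mM / 53779 = 5.578 × 10^-5 mM = 0.0558 μM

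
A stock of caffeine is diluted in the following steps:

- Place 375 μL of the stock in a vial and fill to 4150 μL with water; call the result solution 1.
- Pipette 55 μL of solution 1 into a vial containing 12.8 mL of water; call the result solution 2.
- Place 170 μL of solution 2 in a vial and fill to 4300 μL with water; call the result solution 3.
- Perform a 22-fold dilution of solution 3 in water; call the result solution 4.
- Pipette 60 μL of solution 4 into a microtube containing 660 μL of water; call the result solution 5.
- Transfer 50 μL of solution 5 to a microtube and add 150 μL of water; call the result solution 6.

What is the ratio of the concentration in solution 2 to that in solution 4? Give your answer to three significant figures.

556

Step 1: 375 μL brought to 4150 μL → factor 4150/375 = 11.067
Step 2: 55 μL + 12.8 mL = 12855 μL total → factor 12855/55 = 233.73
Step 3: 170 μL brought to 4300 μL → factor 4300/170 = 25.294
Step 4: 22-fold → factor 22
Dilution factor to solution 2 = 2586.6; to solution 4 = 1.4394 × 10^6
[solution 2]/[solution 4] = (factor to solution 4)/(factor to solution 2) = 1.4394 × 10^6/2586.6 = 556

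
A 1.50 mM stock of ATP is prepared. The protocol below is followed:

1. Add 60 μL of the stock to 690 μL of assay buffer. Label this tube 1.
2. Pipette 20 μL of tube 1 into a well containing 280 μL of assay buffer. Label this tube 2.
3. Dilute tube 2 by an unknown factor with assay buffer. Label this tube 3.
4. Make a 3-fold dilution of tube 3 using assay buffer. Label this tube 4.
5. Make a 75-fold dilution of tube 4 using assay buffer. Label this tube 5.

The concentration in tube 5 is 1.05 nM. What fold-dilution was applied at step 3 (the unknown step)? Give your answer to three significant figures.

33.9-fold

Step 1: 60 μL + 690 μL = 750 μL total → factor 750/60 = 12.5
Step 2: 20 μL + 280 μL = 300 μL total → factor 300/20 = 15
Step 3: unknown factor x
Step 4: 3-fold → factor 3
Step 5: 75-fold → factor 75
Product of known-step factors = 42188
Overall factor = 1.50 mM / (1.05 nM) = 1.4286 × 10^6
x = 1.4286 × 10^6 / 42188 = 33.9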